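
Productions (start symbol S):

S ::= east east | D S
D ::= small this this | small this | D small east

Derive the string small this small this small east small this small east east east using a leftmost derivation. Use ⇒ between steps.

S ⇒ D S   [S ::= D S]
D S ⇒ small this S   [D ::= small this]
small this S ⇒ small this D S   [S ::= D S]
small this D S ⇒ small this D small east S   [D ::= D small east]
small this D small east S ⇒ small this small this small east S   [D ::= small this]
small this small this small east S ⇒ small this small this small east D S   [S ::= D S]
small this small this small east D S ⇒ small this small this small east D small east S   [D ::= D small east]
small this small this small east D small east S ⇒ small this small this small east small this small east S   [D ::= small this]
small this small this small east small this small east S ⇒ small this small this small east small this small east east east   [S ::= east east]

S ⇒ D S ⇒ small this S ⇒ small this D S ⇒ small this D small east S ⇒ small this small this small east S ⇒ small this small this small east D S ⇒ small this small this small east D small east S ⇒ small this small this small east small this small east S ⇒ small this small this small east small this small east east east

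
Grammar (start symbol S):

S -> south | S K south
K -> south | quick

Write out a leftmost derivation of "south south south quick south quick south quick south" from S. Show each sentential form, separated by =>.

S => S K south => S K south K south => S K south K south K south => S K south K south K south K south => south K south K south K south K south => south south south K south K south K south => south south south quick south K south K south => south south south quick south quick south K south => south south south quick south quick south quick south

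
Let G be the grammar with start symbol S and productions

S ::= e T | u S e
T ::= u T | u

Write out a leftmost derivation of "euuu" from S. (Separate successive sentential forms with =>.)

S => eT   [S ::= e T]
eT => euT   [T ::= u T]
euT => euuT   [T ::= u T]
euuT => euuu   [T ::= u]

S=>eT=>euT=>euuT=>euuu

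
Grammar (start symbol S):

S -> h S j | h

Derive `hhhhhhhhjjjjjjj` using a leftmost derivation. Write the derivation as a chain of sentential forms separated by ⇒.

S ⇒ hSj ⇒ hhSjj ⇒ hhhSjjj ⇒ hhhhSjjjj ⇒ hhhhhSjjjjj ⇒ hhhhhhSjjjjjj ⇒ hhhhhhhSjjjjjjj ⇒ hhhhhhhhjjjjjjj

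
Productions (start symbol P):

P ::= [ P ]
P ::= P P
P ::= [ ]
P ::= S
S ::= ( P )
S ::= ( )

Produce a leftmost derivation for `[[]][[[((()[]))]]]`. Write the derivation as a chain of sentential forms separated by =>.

P => PP   [P ::= P P]
PP => [P]P   [P ::= [ P ]]
[P]P => [[]]P   [P ::= [ ]]
[[]]P => [[]][P]   [P ::= [ P ]]
[[]][P] => [[]][[P]]   [P ::= [ P ]]
[[]][[P]] => [[]][[[P]]]   [P ::= [ P ]]
[[]][[[P]]] => [[]][[[S]]]   [P ::= S]
[[]][[[S]]] => [[]][[[(P)]]]   [S ::= ( P )]
[[]][[[(P)]]] => [[]][[[(S)]]]   [P ::= S]
[[]][[[(S)]]] => [[]][[[((P))]]]   [S ::= ( P )]
[[]][[[((P))]]] => [[]][[[((PP))]]]   [P ::= P P]
[[]][[[((PP))]]] => [[]][[[((SP))]]]   [P ::= S]
[[]][[[((SP))]]] => [[]][[[((()P))]]]   [S ::= ( )]
[[]][[[((()P))]]] => [[]][[[((()[]))]]]   [P ::= [ ]]

P => PP => [P]P => [[]]P => [[]][P] => [[]][[P]] => [[]][[[P]]] => [[]][[[S]]] => [[]][[[(P)]]] => [[]][[[(S)]]] => [[]][[[((P))]]] => [[]][[[((PP))]]] => [[]][[[((SP))]]] => [[]][[[((()P))]]] => [[]][[[((()[]))]]]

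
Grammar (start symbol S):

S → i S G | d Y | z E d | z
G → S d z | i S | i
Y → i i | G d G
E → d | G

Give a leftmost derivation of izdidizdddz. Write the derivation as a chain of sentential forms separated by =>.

S => iSG   [S → i S G]
iSG => izG   [S → z]
izG => izSdz   [G → S d z]
izSdz => izdYdz   [S → d Y]
izdYdz => izdGdGdz   [Y → G d G]
izdGdGdz => izdidGdz   [G → i]
izdidGdz => izdidiSdz   [G → i S]
izdidiSdz => izdidizEddz   [S → z E d]
izdidizEddz => izdidizdddz   [E → d]

S => iSG => izG => izSdz => izdYdz => izdGdGdz => izdidGdz => izdidiSdz => izdidizEddz => izdidizdddz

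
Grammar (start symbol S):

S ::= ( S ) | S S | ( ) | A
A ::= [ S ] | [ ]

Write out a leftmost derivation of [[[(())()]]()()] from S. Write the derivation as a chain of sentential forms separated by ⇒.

S ⇒ A ⇒ [S] ⇒ [SS] ⇒ [SSS] ⇒ [ASS] ⇒ [[S]SS] ⇒ [[A]SS] ⇒ [[[S]]SS] ⇒ [[[SS]]SS] ⇒ [[[(S)S]]SS] ⇒ [[[(())S]]SS] ⇒ [[[(())()]]SS] ⇒ [[[(())()]]()S] ⇒ [[[(())()]]()()]

S ⇒ A   [S ::= A]
A ⇒ [S]   [A ::= [ S ]]
[S] ⇒ [SS]   [S ::= S S]
[SS] ⇒ [SSS]   [S ::= S S]
[SSS] ⇒ [ASS]   [S ::= A]
[ASS] ⇒ [[S]SS]   [A ::= [ S ]]
[[S]SS] ⇒ [[A]SS]   [S ::= A]
[[A]SS] ⇒ [[[S]]SS]   [A ::= [ S ]]
[[[S]]SS] ⇒ [[[SS]]SS]   [S ::= S S]
[[[SS]]SS] ⇒ [[[(S)S]]SS]   [S ::= ( S )]
[[[(S)S]]SS] ⇒ [[[(())S]]SS]   [S ::= ( )]
[[[(())S]]SS] ⇒ [[[(())()]]SS]   [S ::= ( )]
[[[(())()]]SS] ⇒ [[[(())()]]()S]   [S ::= ( )]
[[[(())()]]()S] ⇒ [[[(())()]]()()]   [S ::= ( )]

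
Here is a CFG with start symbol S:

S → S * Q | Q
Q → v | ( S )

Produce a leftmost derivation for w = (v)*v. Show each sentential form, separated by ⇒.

S ⇒ S*Q ⇒ Q*Q ⇒ (S)*Q ⇒ (Q)*Q ⇒ (v)*Q ⇒ (v)*v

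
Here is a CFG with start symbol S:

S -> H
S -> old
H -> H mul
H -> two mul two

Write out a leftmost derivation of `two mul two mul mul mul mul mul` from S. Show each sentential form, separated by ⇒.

S ⇒ H ⇒ H mul ⇒ H mul mul ⇒ H mul mul mul ⇒ H mul mul mul mul ⇒ H mul mul mul mul mul ⇒ two mul two mul mul mul mul mul

S ⇒ H   [S -> H]
H ⇒ H mul   [H -> H mul]
H mul ⇒ H mul mul   [H -> H mul]
H mul mul ⇒ H mul mul mul   [H -> H mul]
H mul mul mul ⇒ H mul mul mul mul   [H -> H mul]
H mul mul mul mul ⇒ H mul mul mul mul mul   [H -> H mul]
H mul mul mul mul mul ⇒ two mul two mul mul mul mul mul   [H -> two mul two]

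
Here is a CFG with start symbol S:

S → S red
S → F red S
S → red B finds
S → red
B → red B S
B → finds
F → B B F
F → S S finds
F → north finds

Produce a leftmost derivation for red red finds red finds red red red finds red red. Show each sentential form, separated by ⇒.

S ⇒ F red S ⇒ S S finds red S ⇒ S red S finds red S ⇒ S red red S finds red S ⇒ red B finds red red S finds red S ⇒ red red B S finds red red S finds red S ⇒ red red finds S finds red red S finds red S ⇒ red red finds red finds red red S finds red S ⇒ red red finds red finds red red red finds red S ⇒ red red finds red finds red red red finds red red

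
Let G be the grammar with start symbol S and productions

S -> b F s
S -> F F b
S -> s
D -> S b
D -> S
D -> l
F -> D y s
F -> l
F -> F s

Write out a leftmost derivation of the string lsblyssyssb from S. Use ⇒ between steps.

S ⇒ FFb ⇒ FsFb ⇒ lsFb ⇒ lsFsb ⇒ lsDyssb ⇒ lsSyssb ⇒ lsbFsyssb ⇒ lsbDyssyssb ⇒ lsblyssyssb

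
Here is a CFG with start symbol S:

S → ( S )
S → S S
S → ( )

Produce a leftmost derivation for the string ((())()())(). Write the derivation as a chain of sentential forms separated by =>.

S => SS => (S)S => (SS)S => (SSS)S => ((S)SS)S => ((())SS)S => ((())()S)S => ((())()())S => ((())()())()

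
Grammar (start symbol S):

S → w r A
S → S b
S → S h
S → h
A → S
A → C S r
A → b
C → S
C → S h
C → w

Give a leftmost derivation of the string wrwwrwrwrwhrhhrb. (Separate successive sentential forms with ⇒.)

S ⇒ Sb   [S → S b]
Sb ⇒ wrAb   [S → w r A]
wrAb ⇒ wrCSrb   [A → C S r]
wrCSrb ⇒ wrwSrb   [C → w]
wrwSrb ⇒ wrwShrb   [S → S h]
wrwShrb ⇒ wrwShhrb   [S → S h]
wrwShhrb ⇒ wrwwrAhhrb   [S → w r A]
wrwwrAhhrb ⇒ wrwwrShhrb   [A → S]
wrwwrShhrb ⇒ wrwwrwrAhhrb   [S → w r A]
wrwwrwrAhhrb ⇒ wrwwrwrShhrb   [A → S]
wrwwrwrShhrb ⇒ wrwwrwrwrAhhrb   [S → w r A]
wrwwrwrwrAhhrb ⇒ wrwwrwrwrCSrhhrb   [A → C S r]
wrwwrwrwrCSrhhrb ⇒ wrwwrwrwrwSrhhrb   [C → w]
wrwwrwrwrwSrhhrb ⇒ wrwwrwrwrwhrhhrb   [S → h]

S ⇒ Sb ⇒ wrAb ⇒ wrCSrb ⇒ wrwSrb ⇒ wrwShrb ⇒ wrwShhrb ⇒ wrwwrAhhrb ⇒ wrwwrShhrb ⇒ wrwwrwrAhhrb ⇒ wrwwrwrShhrb ⇒ wrwwrwrwrAhhrb ⇒ wrwwrwrwrCSrhhrb ⇒ wrwwrwrwrwSrhhrb ⇒ wrwwrwrwrwhrhhrb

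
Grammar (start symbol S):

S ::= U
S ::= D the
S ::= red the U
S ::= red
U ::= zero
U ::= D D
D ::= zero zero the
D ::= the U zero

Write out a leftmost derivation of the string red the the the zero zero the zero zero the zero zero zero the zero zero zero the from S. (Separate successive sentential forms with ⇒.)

S ⇒ red the U ⇒ red the D D ⇒ red the the U zero D ⇒ red the the D D zero D ⇒ red the the the U zero D zero D ⇒ red the the the D D zero D zero D ⇒ red the the the zero zero the D zero D zero D ⇒ red the the the zero zero the zero zero the zero D zero D ⇒ red the the the zero zero the zero zero the zero zero zero the zero D ⇒ red the the the zero zero the zero zero the zero zero zero the zero zero zero the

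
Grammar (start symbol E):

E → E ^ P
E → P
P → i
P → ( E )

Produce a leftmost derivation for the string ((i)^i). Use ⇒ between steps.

E⇒P⇒(E)⇒(E^P)⇒(P^P)⇒((E)^P)⇒((P)^P)⇒((i)^P)⇒((i)^i)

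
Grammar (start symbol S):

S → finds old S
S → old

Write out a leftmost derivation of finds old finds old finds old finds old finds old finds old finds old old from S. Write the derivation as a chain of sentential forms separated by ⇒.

S ⇒ finds old S ⇒ finds old finds old S ⇒ finds old finds old finds old S ⇒ finds old finds old finds old finds old S ⇒ finds old finds old finds old finds old finds old S ⇒ finds old finds old finds old finds old finds old finds old S ⇒ finds old finds old finds old finds old finds old finds old finds old S ⇒ finds old finds old finds old finds old finds old finds old finds old old

S ⇒ finds old S   [S → finds old S]
finds old S ⇒ finds old finds old S   [S → finds old S]
finds old finds old S ⇒ finds old finds old finds old S   [S → finds old S]
finds old finds old finds old S ⇒ finds old finds old finds old finds old S   [S → finds old S]
finds old finds old finds old finds old S ⇒ finds old finds old finds old finds old finds old S   [S → finds old S]
finds old finds old finds old finds old finds old S ⇒ finds old finds old finds old finds old finds old finds old S   [S → finds old S]
finds old finds old finds old finds old finds old finds old S ⇒ finds old finds old finds old finds old finds old finds old finds old S   [S → finds old S]
finds old finds old finds old finds old finds old finds old finds old S ⇒ finds old finds old finds old finds old finds old finds old finds old old   [S → old]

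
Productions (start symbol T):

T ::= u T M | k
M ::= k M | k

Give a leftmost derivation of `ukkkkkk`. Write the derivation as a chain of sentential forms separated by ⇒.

T ⇒ uTM ⇒ ukM ⇒ ukkM ⇒ ukkkM ⇒ ukkkkM ⇒ ukkkkkM ⇒ ukkkkkk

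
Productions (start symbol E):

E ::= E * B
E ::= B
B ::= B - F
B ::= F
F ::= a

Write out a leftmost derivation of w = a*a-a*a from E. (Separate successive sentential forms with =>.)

E => E*B   [E ::= E * B]
E*B => E*B*B   [E ::= E * B]
E*B*B => B*B*B   [E ::= B]
B*B*B => F*B*B   [B ::= F]
F*B*B => a*B*B   [F ::= a]
a*B*B => a*B-F*B   [B ::= B - F]
a*B-F*B => a*F-F*B   [B ::= F]
a*F-F*B => a*a-F*B   [F ::= a]
a*a-F*B => a*a-a*B   [F ::= a]
a*a-a*B => a*a-a*F   [B ::= F]
a*a-a*F => a*a-a*a   [F ::= a]

E => E*B => E*B*B => B*B*B => F*B*B => a*B*B => a*B-F*B => a*F-F*B => a*a-F*B => a*a-a*B => a*a-a*F => a*a-a*a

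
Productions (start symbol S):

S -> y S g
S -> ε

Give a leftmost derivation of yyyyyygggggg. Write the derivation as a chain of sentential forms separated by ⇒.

S⇒ySg⇒yySgg⇒yyySggg⇒yyyySgggg⇒yyyyySggggg⇒yyyyyySgggggg⇒yyyyyygggggg

S ⇒ ySg   [S -> y S g]
ySg ⇒ yySgg   [S -> y S g]
yySgg ⇒ yyySggg   [S -> y S g]
yyySggg ⇒ yyyySgggg   [S -> y S g]
yyyySgggg ⇒ yyyyySggggg   [S -> y S g]
yyyyySggggg ⇒ yyyyyySgggggg   [S -> y S g]
yyyyyySgggggg ⇒ yyyyyygggggg   [S -> ε]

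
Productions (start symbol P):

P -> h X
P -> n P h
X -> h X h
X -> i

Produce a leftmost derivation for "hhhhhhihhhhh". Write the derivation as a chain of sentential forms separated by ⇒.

P ⇒ hX ⇒ hhXh ⇒ hhhXhh ⇒ hhhhXhhh ⇒ hhhhhXhhhh ⇒ hhhhhhXhhhhh ⇒ hhhhhhihhhhh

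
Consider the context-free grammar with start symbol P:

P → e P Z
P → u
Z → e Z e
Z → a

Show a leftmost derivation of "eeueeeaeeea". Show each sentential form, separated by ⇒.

P ⇒ ePZ ⇒ eePZZ ⇒ eeuZZ ⇒ eeueZeZ ⇒ eeueeZeeZ ⇒ eeueeeZeeeZ ⇒ eeueeeaeeeZ ⇒ eeueeeaeeea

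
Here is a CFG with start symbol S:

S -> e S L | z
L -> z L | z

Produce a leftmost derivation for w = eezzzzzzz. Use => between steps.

S => eSL => eeSLL => eezLL => eezzLL => eezzzLL => eezzzzLL => eezzzzzLL => eezzzzzzL => eezzzzzzz

S => eSL   [S -> e S L]
eSL => eeSLL   [S -> e S L]
eeSLL => eezLL   [S -> z]
eezLL => eezzLL   [L -> z L]
eezzLL => eezzzLL   [L -> z L]
eezzzLL => eezzzzLL   [L -> z L]
eezzzzLL => eezzzzzLL   [L -> z L]
eezzzzzLL => eezzzzzzL   [L -> z]
eezzzzzzL => eezzzzzzz   [L -> z]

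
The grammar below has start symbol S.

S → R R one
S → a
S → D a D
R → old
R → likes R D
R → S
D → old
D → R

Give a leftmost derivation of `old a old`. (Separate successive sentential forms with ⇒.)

S ⇒ D a D   [S → D a D]
D a D ⇒ R a D   [D → R]
R a D ⇒ old a D   [R → old]
old a D ⇒ old a R   [D → R]
old a R ⇒ old a old   [R → old]

S ⇒ D a D ⇒ R a D ⇒ old a D ⇒ old a R ⇒ old a old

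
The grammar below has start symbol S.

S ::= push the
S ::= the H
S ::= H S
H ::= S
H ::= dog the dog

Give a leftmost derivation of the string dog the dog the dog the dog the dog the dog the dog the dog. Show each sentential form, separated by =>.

S => H S   [S ::= H S]
H S => S S   [H ::= S]
S S => H S S   [S ::= H S]
H S S => dog the dog S S   [H ::= dog the dog]
dog the dog S S => dog the dog the H S   [S ::= the H]
dog the dog the H S => dog the dog the dog the dog S   [H ::= dog the dog]
dog the dog the dog the dog S => dog the dog the dog the dog the H   [S ::= the H]
dog the dog the dog the dog the H => dog the dog the dog the dog the S   [H ::= S]
dog the dog the dog the dog the S => dog the dog the dog the dog the H S   [S ::= H S]
dog the dog the dog the dog the H S => dog the dog the dog the dog the dog the dog S   [H ::= dog the dog]
dog the dog the dog the dog the dog the dog S => dog the dog the dog the dog the dog the dog the H   [S ::= the H]
dog the dog the dog the dog the dog the dog the H => dog the dog the dog the dog the dog the dog the dog the dog   [H ::= dog the dog]

S => H S => S S => H S S => dog the dog S S => dog the dog the H S => dog the dog the dog the dog S => dog the dog the dog the dog the H => dog the dog the dog the dog the S => dog the dog the dog the dog the H S => dog the dog the dog the dog the dog the dog S => dog the dog the dog the dog the dog the dog the H => dog the dog the dog the dog the dog the dog the dog the dog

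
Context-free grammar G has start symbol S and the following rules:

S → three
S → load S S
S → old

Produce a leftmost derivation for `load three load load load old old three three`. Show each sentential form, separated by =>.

S => load S S => load three S => load three load S S => load three load load S S S => load three load load load S S S S => load three load load load old S S S => load three load load load old old S S => load three load load load old old three S => load three load load load old old three three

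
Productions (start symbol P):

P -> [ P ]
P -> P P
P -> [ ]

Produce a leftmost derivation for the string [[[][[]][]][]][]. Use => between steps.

P => PP => [P]P => [PP]P => [[P]P]P => [[PP]P]P => [[PPP]P]P => [[[]PP]P]P => [[[][P]P]P]P => [[[][[]]P]P]P => [[[][[]][]]P]P => [[[][[]][]][]]P => [[[][[]][]][]][]

P => PP   [P -> P P]
PP => [P]P   [P -> [ P ]]
[P]P => [PP]P   [P -> P P]
[PP]P => [[P]P]P   [P -> [ P ]]
[[P]P]P => [[PP]P]P   [P -> P P]
[[PP]P]P => [[PPP]P]P   [P -> P P]
[[PPP]P]P => [[[]PP]P]P   [P -> [ ]]
[[[]PP]P]P => [[[][P]P]P]P   [P -> [ P ]]
[[[][P]P]P]P => [[[][[]]P]P]P   [P -> [ ]]
[[[][[]]P]P]P => [[[][[]][]]P]P   [P -> [ ]]
[[[][[]][]]P]P => [[[][[]][]][]]P   [P -> [ ]]
[[[][[]][]][]]P => [[[][[]][]][]][]   [P -> [ ]]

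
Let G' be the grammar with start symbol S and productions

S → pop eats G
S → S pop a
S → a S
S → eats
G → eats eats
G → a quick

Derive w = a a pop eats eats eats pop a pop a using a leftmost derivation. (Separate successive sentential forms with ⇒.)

S ⇒ S pop a ⇒ a S pop a ⇒ a a S pop a ⇒ a a S pop a pop a ⇒ a a pop eats G pop a pop a ⇒ a a pop eats eats eats pop a pop a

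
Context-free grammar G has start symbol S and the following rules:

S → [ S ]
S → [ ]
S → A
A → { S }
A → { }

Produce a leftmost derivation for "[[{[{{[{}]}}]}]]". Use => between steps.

S=>[S]=>[[S]]=>[[A]]=>[[{S}]]=>[[{[S]}]]=>[[{[A]}]]=>[[{[{S}]}]]=>[[{[{A}]}]]=>[[{[{{S}}]}]]=>[[{[{{[S]}}]}]]=>[[{[{{[A]}}]}]]=>[[{[{{[{}]}}]}]]

S => [S]   [S → [ S ]]
[S] => [[S]]   [S → [ S ]]
[[S]] => [[A]]   [S → A]
[[A]] => [[{S}]]   [A → { S }]
[[{S}]] => [[{[S]}]]   [S → [ S ]]
[[{[S]}]] => [[{[A]}]]   [S → A]
[[{[A]}]] => [[{[{S}]}]]   [A → { S }]
[[{[{S}]}]] => [[{[{A}]}]]   [S → A]
[[{[{A}]}]] => [[{[{{S}}]}]]   [A → { S }]
[[{[{{S}}]}]] => [[{[{{[S]}}]}]]   [S → [ S ]]
[[{[{{[S]}}]}]] => [[{[{{[A]}}]}]]   [S → A]
[[{[{{[A]}}]}]] => [[{[{{[{}]}}]}]]   [A → { }]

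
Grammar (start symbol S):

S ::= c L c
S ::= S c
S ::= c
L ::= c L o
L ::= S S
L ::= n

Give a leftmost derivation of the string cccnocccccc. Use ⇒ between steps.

S ⇒ Sc   [S ::= S c]
Sc ⇒ Scc   [S ::= S c]
Scc ⇒ cLccc   [S ::= c L c]
cLccc ⇒ cSSccc   [L ::= S S]
cSSccc ⇒ cScSccc   [S ::= S c]
cScSccc ⇒ ccLccSccc   [S ::= c L c]
ccLccSccc ⇒ cccLoccSccc   [L ::= c L o]
cccLoccSccc ⇒ cccnoccSccc   [L ::= n]
cccnoccSccc ⇒ cccnocccccc   [S ::= c]

S ⇒ Sc ⇒ Scc ⇒ cLccc ⇒ cSSccc ⇒ cScSccc ⇒ ccLccSccc ⇒ cccLoccSccc ⇒ cccnoccSccc ⇒ cccnocccccc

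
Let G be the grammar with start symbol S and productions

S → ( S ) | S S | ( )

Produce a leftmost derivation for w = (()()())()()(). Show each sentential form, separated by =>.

S => SS => SSS => SSSS => (S)SSS => (SS)SSS => (SSS)SSS => (()SS)SSS => (()()S)SSS => (()()())SSS => (()()())()SS => (()()())()()S => (()()())()()()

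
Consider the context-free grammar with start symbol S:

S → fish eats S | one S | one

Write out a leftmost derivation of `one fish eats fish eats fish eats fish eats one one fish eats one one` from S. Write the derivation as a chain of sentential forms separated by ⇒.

S ⇒ one S ⇒ one fish eats S ⇒ one fish eats fish eats S ⇒ one fish eats fish eats fish eats S ⇒ one fish eats fish eats fish eats fish eats S ⇒ one fish eats fish eats fish eats fish eats one S ⇒ one fish eats fish eats fish eats fish eats one one S ⇒ one fish eats fish eats fish eats fish eats one one fish eats S ⇒ one fish eats fish eats fish eats fish eats one one fish eats one S ⇒ one fish eats fish eats fish eats fish eats one one fish eats one one

S ⇒ one S   [S → one S]
one S ⇒ one fish eats S   [S → fish eats S]
one fish eats S ⇒ one fish eats fish eats S   [S → fish eats S]
one fish eats fish eats S ⇒ one fish eats fish eats fish eats S   [S → fish eats S]
one fish eats fish eats fish eats S ⇒ one fish eats fish eats fish eats fish eats S   [S → fish eats S]
one fish eats fish eats fish eats fish eats S ⇒ one fish eats fish eats fish eats fish eats one S   [S → one S]
one fish eats fish eats fish eats fish eats one S ⇒ one fish eats fish eats fish eats fish eats one one S   [S → one S]
one fish eats fish eats fish eats fish eats one one S ⇒ one fish eats fish eats fish eats fish eats one one fish eats S   [S → fish eats S]
one fish eats fish eats fish eats fish eats one one fish eats S ⇒ one fish eats fish eats fish eats fish eats one one fish eats one S   [S → one S]
one fish eats fish eats fish eats fish eats one one fish eats one S ⇒ one fish eats fish eats fish eats fish eats one one fish eats one one   [S → one]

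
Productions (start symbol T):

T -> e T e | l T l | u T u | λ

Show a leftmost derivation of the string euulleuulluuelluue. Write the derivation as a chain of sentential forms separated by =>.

T => eTe   [T -> e T e]
eTe => euTue   [T -> u T u]
euTue => euuTuue   [T -> u T u]
euuTuue => euulTluue   [T -> l T l]
euulTluue => euullTlluue   [T -> l T l]
euullTlluue => euulleTelluue   [T -> e T e]
euulleTelluue => euulleuTuelluue   [T -> u T u]
euulleuTuelluue => euulleuuTuuelluue   [T -> u T u]
euulleuuTuuelluue => euulleuulTluuelluue   [T -> l T l]
euulleuulTluuelluue => euulleuulluuelluue   [T -> λ]

T=>eTe=>euTue=>euuTuue=>euulTluue=>euullTlluue=>euulleTelluue=>euulleuTuelluue=>euulleuuTuuelluue=>euulleuulTluuelluue=>euulleuulluuelluue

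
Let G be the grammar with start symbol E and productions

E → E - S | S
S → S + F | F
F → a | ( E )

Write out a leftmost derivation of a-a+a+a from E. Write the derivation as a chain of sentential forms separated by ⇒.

E⇒E-S⇒S-S⇒F-S⇒a-S⇒a-S+F⇒a-S+F+F⇒a-F+F+F⇒a-a+F+F⇒a-a+a+F⇒a-a+a+a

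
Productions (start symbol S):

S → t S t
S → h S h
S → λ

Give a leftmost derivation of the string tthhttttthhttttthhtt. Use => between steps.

S => tSt => ttStt => tthShtt => tthhShhtt => tthhtSthhtt => tthhttStthhtt => tthhtttSttthhtt => tthhttttStttthhtt => tthhtttttSttttthhtt => tthhttttthShttttthhtt => tthhttttthhttttthhtt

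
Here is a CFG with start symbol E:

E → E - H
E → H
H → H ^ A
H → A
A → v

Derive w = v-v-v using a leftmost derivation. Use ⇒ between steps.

E⇒E-H⇒E-H-H⇒H-H-H⇒A-H-H⇒v-H-H⇒v-A-H⇒v-v-H⇒v-v-A⇒v-v-v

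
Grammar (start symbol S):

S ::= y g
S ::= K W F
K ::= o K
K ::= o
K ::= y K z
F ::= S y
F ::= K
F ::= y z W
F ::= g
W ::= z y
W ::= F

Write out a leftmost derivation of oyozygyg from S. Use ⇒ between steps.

S⇒KWF⇒oKWF⇒oyKzWF⇒oyozWF⇒oyozFF⇒oyozSyF⇒oyozygyF⇒oyozygyg

S ⇒ KWF   [S ::= K W F]
KWF ⇒ oKWF   [K ::= o K]
oKWF ⇒ oyKzWF   [K ::= y K z]
oyKzWF ⇒ oyozWF   [K ::= o]
oyozWF ⇒ oyozFF   [W ::= F]
oyozFF ⇒ oyozSyF   [F ::= S y]
oyozSyF ⇒ oyozygyF   [S ::= y g]
oyozygyF ⇒ oyozygyg   [F ::= g]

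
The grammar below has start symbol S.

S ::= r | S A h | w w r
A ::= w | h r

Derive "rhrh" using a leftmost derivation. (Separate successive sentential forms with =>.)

S => SAh => rAh => rhrh

S => SAh   [S ::= S A h]
SAh => rAh   [S ::= r]
rAh => rhrh   [A ::= h r]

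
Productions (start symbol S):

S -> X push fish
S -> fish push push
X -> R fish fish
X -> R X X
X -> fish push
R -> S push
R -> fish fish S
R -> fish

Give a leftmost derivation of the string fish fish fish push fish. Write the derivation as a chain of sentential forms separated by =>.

S => X push fish => R fish fish push fish => fish fish fish push fish

S => X push fish   [S -> X push fish]
X push fish => R fish fish push fish   [X -> R fish fish]
R fish fish push fish => fish fish fish push fish   [R -> fish]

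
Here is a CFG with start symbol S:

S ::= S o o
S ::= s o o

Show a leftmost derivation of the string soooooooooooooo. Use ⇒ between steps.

S ⇒ Soo ⇒ Soooo ⇒ Soooooo ⇒ Soooooooo ⇒ Soooooooooo ⇒ Soooooooooooo ⇒ soooooooooooooo

S ⇒ Soo   [S ::= S o o]
Soo ⇒ Soooo   [S ::= S o o]
Soooo ⇒ Soooooo   [S ::= S o o]
Soooooo ⇒ Soooooooo   [S ::= S o o]
Soooooooo ⇒ Soooooooooo   [S ::= S o o]
Soooooooooo ⇒ Soooooooooooo   [S ::= S o o]
Soooooooooooo ⇒ soooooooooooooo   [S ::= s o o]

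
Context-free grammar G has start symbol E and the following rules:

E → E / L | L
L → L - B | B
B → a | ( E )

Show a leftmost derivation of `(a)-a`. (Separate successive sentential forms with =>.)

E => L => L-B => B-B => (E)-B => (L)-B => (B)-B => (a)-B => (a)-a

E => L   [E → L]
L => L-B   [L → L - B]
L-B => B-B   [L → B]
B-B => (E)-B   [B → ( E )]
(E)-B => (L)-B   [E → L]
(L)-B => (B)-B   [L → B]
(B)-B => (a)-B   [B → a]
(a)-B => (a)-a   [B → a]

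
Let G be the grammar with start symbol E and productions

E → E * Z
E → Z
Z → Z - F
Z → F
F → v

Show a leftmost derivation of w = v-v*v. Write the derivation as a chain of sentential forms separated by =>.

E=>E*Z=>Z*Z=>Z-F*Z=>F-F*Z=>v-F*Z=>v-v*Z=>v-v*F=>v-v*v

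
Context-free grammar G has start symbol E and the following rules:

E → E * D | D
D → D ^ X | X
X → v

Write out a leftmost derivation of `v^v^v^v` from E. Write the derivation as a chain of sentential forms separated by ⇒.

E⇒D⇒D^X⇒D^X^X⇒D^X^X^X⇒X^X^X^X⇒v^X^X^X⇒v^v^X^X⇒v^v^v^X⇒v^v^v^v

E ⇒ D   [E → D]
D ⇒ D^X   [D → D ^ X]
D^X ⇒ D^X^X   [D → D ^ X]
D^X^X ⇒ D^X^X^X   [D → D ^ X]
D^X^X^X ⇒ X^X^X^X   [D → X]
X^X^X^X ⇒ v^X^X^X   [X → v]
v^X^X^X ⇒ v^v^X^X   [X → v]
v^v^X^X ⇒ v^v^v^X   [X → v]
v^v^v^X ⇒ v^v^v^v   [X → v]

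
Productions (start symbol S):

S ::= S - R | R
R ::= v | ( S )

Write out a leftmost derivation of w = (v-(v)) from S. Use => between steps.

S => R   [S ::= R]
R => (S)   [R ::= ( S )]
(S) => (S-R)   [S ::= S - R]
(S-R) => (R-R)   [S ::= R]
(R-R) => (v-R)   [R ::= v]
(v-R) => (v-(S))   [R ::= ( S )]
(v-(S)) => (v-(R))   [S ::= R]
(v-(R)) => (v-(v))   [R ::= v]

S=>R=>(S)=>(S-R)=>(R-R)=>(v-R)=>(v-(S))=>(v-(R))=>(v-(v))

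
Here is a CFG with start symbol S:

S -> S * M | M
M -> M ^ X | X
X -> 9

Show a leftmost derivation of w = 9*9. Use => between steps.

S => S*M   [S -> S * M]
S*M => M*M   [S -> M]
M*M => X*M   [M -> X]
X*M => 9*M   [X -> 9]
9*M => 9*X   [M -> X]
9*X => 9*9   [X -> 9]

S => S*M => M*M => X*M => 9*M => 9*X => 9*9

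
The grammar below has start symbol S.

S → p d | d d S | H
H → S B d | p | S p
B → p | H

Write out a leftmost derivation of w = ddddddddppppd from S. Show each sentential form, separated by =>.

S => H   [S → H]
H => SBd   [H → S B d]
SBd => HBd   [S → H]
HBd => SpBd   [H → S p]
SpBd => HpBd   [S → H]
HpBd => SppBd   [H → S p]
SppBd => ddSppBd   [S → d d S]
ddSppBd => ddddSppBd   [S → d d S]
ddddSppBd => ddddddSppBd   [S → d d S]
ddddddSppBd => ddddddddSppBd   [S → d d S]
ddddddddSppBd => ddddddddHppBd   [S → H]
ddddddddHppBd => ddddddddpppBd   [H → p]
ddddddddpppBd => ddddddddppppd   [B → p]

S=>H=>SBd=>HBd=>SpBd=>HpBd=>SppBd=>ddSppBd=>ddddSppBd=>ddddddSppBd=>ddddddddSppBd=>ddddddddHppBd=>ddddddddpppBd=>ddddddddppppd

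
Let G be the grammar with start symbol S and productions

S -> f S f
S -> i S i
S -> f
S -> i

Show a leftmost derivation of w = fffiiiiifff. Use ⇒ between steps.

S ⇒ fSf   [S -> f S f]
fSf ⇒ ffSff   [S -> f S f]
ffSff ⇒ fffSfff   [S -> f S f]
fffSfff ⇒ fffiSifff   [S -> i S i]
fffiSifff ⇒ fffiiSiifff   [S -> i S i]
fffiiSiifff ⇒ fffiiiiifff   [S -> i]

S ⇒ fSf ⇒ ffSff ⇒ fffSfff ⇒ fffiSifff ⇒ fffiiSiifff ⇒ fffiiiiifff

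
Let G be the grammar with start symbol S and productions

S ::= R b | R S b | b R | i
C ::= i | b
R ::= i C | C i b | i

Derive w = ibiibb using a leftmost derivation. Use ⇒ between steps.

S ⇒ RSb   [S ::= R S b]
RSb ⇒ iSb   [R ::= i]
iSb ⇒ ibRb   [S ::= b R]
ibRb ⇒ ibCibb   [R ::= C i b]
ibCibb ⇒ ibiibb   [C ::= i]

S⇒RSb⇒iSb⇒ibRb⇒ibCibb⇒ibiibb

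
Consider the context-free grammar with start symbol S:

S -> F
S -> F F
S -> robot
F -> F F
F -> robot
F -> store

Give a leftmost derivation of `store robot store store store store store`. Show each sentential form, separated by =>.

S => F F => store F => store F F => store robot F => store robot F F => store robot F F F => store robot store F F => store robot store F F F => store robot store store F F => store robot store store F F F => store robot store store store F F => store robot store store store store F => store robot store store store store store

S => F F   [S -> F F]
F F => store F   [F -> store]
store F => store F F   [F -> F F]
store F F => store robot F   [F -> robot]
store robot F => store robot F F   [F -> F F]
store robot F F => store robot F F F   [F -> F F]
store robot F F F => store robot store F F   [F -> store]
store robot store F F => store robot store F F F   [F -> F F]
store robot store F F F => store robot store store F F   [F -> store]
store robot store store F F => store robot store store F F F   [F -> F F]
store robot store store F F F => store robot store store store F F   [F -> store]
store robot store store store F F => store robot store store store store F   [F -> store]
store robot store store store store F => store robot store store store store store   [F -> store]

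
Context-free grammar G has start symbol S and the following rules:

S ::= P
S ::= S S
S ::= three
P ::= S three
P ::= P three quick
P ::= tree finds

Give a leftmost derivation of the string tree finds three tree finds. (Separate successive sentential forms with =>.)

S => S S   [S ::= S S]
S S => S S S   [S ::= S S]
S S S => P S S   [S ::= P]
P S S => tree finds S S   [P ::= tree finds]
tree finds S S => tree finds three S   [S ::= three]
tree finds three S => tree finds three P   [S ::= P]
tree finds three P => tree finds three tree finds   [P ::= tree finds]

S => S S => S S S => P S S => tree finds S S => tree finds three S => tree finds three P => tree finds three tree finds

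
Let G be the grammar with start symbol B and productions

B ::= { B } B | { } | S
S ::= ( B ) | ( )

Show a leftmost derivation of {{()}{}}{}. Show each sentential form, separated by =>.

B => {B}B => {{B}B}B => {{S}B}B => {{()}B}B => {{()}{}}B => {{()}{}}{}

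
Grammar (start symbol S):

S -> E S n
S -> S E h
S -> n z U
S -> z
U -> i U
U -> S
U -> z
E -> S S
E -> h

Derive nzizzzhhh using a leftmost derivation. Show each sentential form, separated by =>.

S => SEh   [S -> S E h]
SEh => SEhEh   [S -> S E h]
SEhEh => nzUEhEh   [S -> n z U]
nzUEhEh => nziUEhEh   [U -> i U]
nziUEhEh => nzizEhEh   [U -> z]
nzizEhEh => nzizSShEh   [E -> S S]
nzizSShEh => nzizzShEh   [S -> z]
nzizzShEh => nzizzzhEh   [S -> z]
nzizzzhEh => nzizzzhhh   [E -> h]

S => SEh => SEhEh => nzUEhEh => nziUEhEh => nzizEhEh => nzizSShEh => nzizzShEh => nzizzzhEh => nzizzzhhh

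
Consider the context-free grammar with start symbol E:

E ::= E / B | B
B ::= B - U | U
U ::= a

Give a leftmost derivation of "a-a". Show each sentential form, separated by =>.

E => B => B-U => U-U => a-U => a-a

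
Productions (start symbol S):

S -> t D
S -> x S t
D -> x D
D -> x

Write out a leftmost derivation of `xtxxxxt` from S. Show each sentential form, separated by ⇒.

S ⇒ xSt   [S -> x S t]
xSt ⇒ xtDt   [S -> t D]
xtDt ⇒ xtxDt   [D -> x D]
xtxDt ⇒ xtxxDt   [D -> x D]
xtxxDt ⇒ xtxxxDt   [D -> x D]
xtxxxDt ⇒ xtxxxxt   [D -> x]

S ⇒ xSt ⇒ xtDt ⇒ xtxDt ⇒ xtxxDt ⇒ xtxxxDt ⇒ xtxxxxt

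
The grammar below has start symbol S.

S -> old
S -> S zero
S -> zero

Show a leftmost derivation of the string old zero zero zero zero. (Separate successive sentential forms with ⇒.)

S ⇒ S zero ⇒ S zero zero ⇒ S zero zero zero ⇒ S zero zero zero zero ⇒ old zero zero zero zero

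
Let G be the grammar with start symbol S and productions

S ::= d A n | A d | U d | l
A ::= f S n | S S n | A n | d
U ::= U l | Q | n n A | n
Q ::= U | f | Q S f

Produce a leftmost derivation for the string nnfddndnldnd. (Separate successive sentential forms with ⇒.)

S ⇒ Ud ⇒ nnAd ⇒ nnSSnd ⇒ nnAdSnd ⇒ nnfSndSnd ⇒ nnfAdndSnd ⇒ nnfddndSnd ⇒ nnfddndUdnd ⇒ nnfddndUldnd ⇒ nnfddndnldnd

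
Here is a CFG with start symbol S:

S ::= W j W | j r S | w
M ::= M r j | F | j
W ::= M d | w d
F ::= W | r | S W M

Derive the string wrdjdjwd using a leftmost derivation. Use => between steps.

S => WjW => MdjW => FdjW => SWMdjW => wWMdjW => wMdMdjW => wFdMdjW => wrdMdjW => wrdjdjW => wrdjdjwd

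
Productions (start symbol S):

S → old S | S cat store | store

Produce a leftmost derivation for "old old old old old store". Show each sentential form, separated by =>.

S => old S   [S → old S]
old S => old old S   [S → old S]
old old S => old old old S   [S → old S]
old old old S => old old old old S   [S → old S]
old old old old S => old old old old old S   [S → old S]
old old old old old S => old old old old old store   [S → store]

S => old S => old old S => old old old S => old old old old S => old old old old old S => old old old old old store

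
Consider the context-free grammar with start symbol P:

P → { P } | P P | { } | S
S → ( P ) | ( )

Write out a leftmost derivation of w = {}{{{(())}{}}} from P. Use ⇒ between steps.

P ⇒ PP ⇒ {}P ⇒ {}{P} ⇒ {}{{P}} ⇒ {}{{PP}} ⇒ {}{{{P}P}} ⇒ {}{{{S}P}} ⇒ {}{{{(P)}P}} ⇒ {}{{{(S)}P}} ⇒ {}{{{(())}P}} ⇒ {}{{{(())}{}}}

P ⇒ PP   [P → P P]
PP ⇒ {}P   [P → { }]
{}P ⇒ {}{P}   [P → { P }]
{}{P} ⇒ {}{{P}}   [P → { P }]
{}{{P}} ⇒ {}{{PP}}   [P → P P]
{}{{PP}} ⇒ {}{{{P}P}}   [P → { P }]
{}{{{P}P}} ⇒ {}{{{S}P}}   [P → S]
{}{{{S}P}} ⇒ {}{{{(P)}P}}   [S → ( P )]
{}{{{(P)}P}} ⇒ {}{{{(S)}P}}   [P → S]
{}{{{(S)}P}} ⇒ {}{{{(())}P}}   [S → ( )]
{}{{{(())}P}} ⇒ {}{{{(())}{}}}   [P → { }]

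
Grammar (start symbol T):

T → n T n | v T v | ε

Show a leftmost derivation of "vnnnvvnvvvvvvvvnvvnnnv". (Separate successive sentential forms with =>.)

T => vTv   [T → v T v]
vTv => vnTnv   [T → n T n]
vnTnv => vnnTnnv   [T → n T n]
vnnTnnv => vnnnTnnnv   [T → n T n]
vnnnTnnnv => vnnnvTvnnnv   [T → v T v]
vnnnvTvnnnv => vnnnvvTvvnnnv   [T → v T v]
vnnnvvTvvnnnv => vnnnvvnTnvvnnnv   [T → n T n]
vnnnvvnTnvvnnnv => vnnnvvnvTvnvvnnnv   [T → v T v]
vnnnvvnvTvnvvnnnv => vnnnvvnvvTvvnvvnnnv   [T → v T v]
vnnnvvnvvTvvnvvnnnv => vnnnvvnvvvTvvvnvvnnnv   [T → v T v]
vnnnvvnvvvTvvvnvvnnnv => vnnnvvnvvvvTvvvvnvvnnnv   [T → v T v]
vnnnvvnvvvvTvvvvnvvnnnv => vnnnvvnvvvvvvvvnvvnnnv   [T → ε]

T => vTv => vnTnv => vnnTnnv => vnnnTnnnv => vnnnvTvnnnv => vnnnvvTvvnnnv => vnnnvvnTnvvnnnv => vnnnvvnvTvnvvnnnv => vnnnvvnvvTvvnvvnnnv => vnnnvvnvvvTvvvnvvnnnv => vnnnvvnvvvvTvvvvnvvnnnv => vnnnvvnvvvvvvvvnvvnnnv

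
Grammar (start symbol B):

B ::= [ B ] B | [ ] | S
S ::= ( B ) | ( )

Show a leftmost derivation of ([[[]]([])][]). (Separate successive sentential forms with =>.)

B => S   [B ::= S]
S => (B)   [S ::= ( B )]
(B) => ([B]B)   [B ::= [ B ] B]
([B]B) => ([[B]B]B)   [B ::= [ B ] B]
([[B]B]B) => ([[[]]B]B)   [B ::= [ ]]
([[[]]B]B) => ([[[]]S]B)   [B ::= S]
([[[]]S]B) => ([[[]](B)]B)   [S ::= ( B )]
([[[]](B)]B) => ([[[]]([])]B)   [B ::= [ ]]
([[[]]([])]B) => ([[[]]([])][])   [B ::= [ ]]

B => S => (B) => ([B]B) => ([[B]B]B) => ([[[]]B]B) => ([[[]]S]B) => ([[[]](B)]B) => ([[[]]([])]B) => ([[[]]([])][])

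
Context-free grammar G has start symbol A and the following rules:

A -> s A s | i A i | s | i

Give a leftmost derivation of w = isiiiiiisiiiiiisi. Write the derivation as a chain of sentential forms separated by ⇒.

A⇒iAi⇒isAsi⇒isiAisi⇒isiiAiisi⇒isiiiAiiisi⇒isiiiiAiiiisi⇒isiiiiiAiiiiisi⇒isiiiiiiAiiiiiisi⇒isiiiiiisiiiiiisi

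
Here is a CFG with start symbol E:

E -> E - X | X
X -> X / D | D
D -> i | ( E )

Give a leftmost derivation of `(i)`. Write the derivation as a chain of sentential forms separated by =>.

E => X => D => (E) => (X) => (D) => (i)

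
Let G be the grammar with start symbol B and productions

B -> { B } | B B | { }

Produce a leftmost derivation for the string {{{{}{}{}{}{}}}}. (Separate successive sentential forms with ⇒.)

B ⇒ {B} ⇒ {{B}} ⇒ {{{B}}} ⇒ {{{BB}}} ⇒ {{{BBB}}} ⇒ {{{BBBB}}} ⇒ {{{BBBBB}}} ⇒ {{{{}BBBB}}} ⇒ {{{{}{}BBB}}} ⇒ {{{{}{}{}BB}}} ⇒ {{{{}{}{}{}B}}} ⇒ {{{{}{}{}{}{}}}}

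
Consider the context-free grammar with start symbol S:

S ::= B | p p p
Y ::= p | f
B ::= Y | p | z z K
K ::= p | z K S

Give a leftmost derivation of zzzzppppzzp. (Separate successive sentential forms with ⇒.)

S⇒B⇒zzK⇒zzzKS⇒zzzzKSS⇒zzzzpSS⇒zzzzppppS⇒zzzzppppB⇒zzzzppppzzK⇒zzzzppppzzp

S ⇒ B   [S ::= B]
B ⇒ zzK   [B ::= z z K]
zzK ⇒ zzzKS   [K ::= z K S]
zzzKS ⇒ zzzzKSS   [K ::= z K S]
zzzzKSS ⇒ zzzzpSS   [K ::= p]
zzzzpSS ⇒ zzzzppppS   [S ::= p p p]
zzzzppppS ⇒ zzzzppppB   [S ::= B]
zzzzppppB ⇒ zzzzppppzzK   [B ::= z z K]
zzzzppppzzK ⇒ zzzzppppzzp   [K ::= p]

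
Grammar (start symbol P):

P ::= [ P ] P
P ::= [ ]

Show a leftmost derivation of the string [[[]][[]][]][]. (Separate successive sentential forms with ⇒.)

P ⇒ [P]P ⇒ [[P]P]P ⇒ [[[]]P]P ⇒ [[[]][P]P]P ⇒ [[[]][[]]P]P ⇒ [[[]][[]][]]P ⇒ [[[]][[]][]][]

P ⇒ [P]P   [P ::= [ P ] P]
[P]P ⇒ [[P]P]P   [P ::= [ P ] P]
[[P]P]P ⇒ [[[]]P]P   [P ::= [ ]]
[[[]]P]P ⇒ [[[]][P]P]P   [P ::= [ P ] P]
[[[]][P]P]P ⇒ [[[]][[]]P]P   [P ::= [ ]]
[[[]][[]]P]P ⇒ [[[]][[]][]]P   [P ::= [ ]]
[[[]][[]][]]P ⇒ [[[]][[]][]][]   [P ::= [ ]]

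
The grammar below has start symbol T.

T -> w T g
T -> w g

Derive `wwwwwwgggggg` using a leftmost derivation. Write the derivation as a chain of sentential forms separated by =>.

T => wTg => wwTgg => wwwTggg => wwwwTgggg => wwwwwTggggg => wwwwwwgggggg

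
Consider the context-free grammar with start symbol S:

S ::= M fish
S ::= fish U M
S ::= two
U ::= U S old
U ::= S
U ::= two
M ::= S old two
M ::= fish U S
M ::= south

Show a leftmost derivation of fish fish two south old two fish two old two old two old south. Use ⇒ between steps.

S ⇒ fish U M ⇒ fish U S old M ⇒ fish U S old S old M ⇒ fish U S old S old S old M ⇒ fish S S old S old S old M ⇒ fish M fish S old S old S old M ⇒ fish S old two fish S old S old S old M ⇒ fish fish U M old two fish S old S old S old M ⇒ fish fish two M old two fish S old S old S old M ⇒ fish fish two south old two fish S old S old S old M ⇒ fish fish two south old two fish two old S old S old M ⇒ fish fish two south old two fish two old two old S old M ⇒ fish fish two south old two fish two old two old two old M ⇒ fish fish two south old two fish two old two old two old south

S ⇒ fish U M   [S ::= fish U M]
fish U M ⇒ fish U S old M   [U ::= U S old]
fish U S old M ⇒ fish U S old S old M   [U ::= U S old]
fish U S old S old M ⇒ fish U S old S old S old M   [U ::= U S old]
fish U S old S old S old M ⇒ fish S S old S old S old M   [U ::= S]
fish S S old S old S old M ⇒ fish M fish S old S old S old M   [S ::= M fish]
fish M fish S old S old S old M ⇒ fish S old two fish S old S old S old M   [M ::= S old two]
fish S old two fish S old S old S old M ⇒ fish fish U M old two fish S old S old S old M   [S ::= fish U M]
fish fish U M old two fish S old S old S old M ⇒ fish fish two M old two fish S old S old S old M   [U ::= two]
fish fish two M old two fish S old S old S old M ⇒ fish fish two south old two fish S old S old S old M   [M ::= south]
fish fish two south old two fish S old S old S old M ⇒ fish fish two south old two fish two old S old S old M   [S ::= two]
fish fish two south old two fish two old S old S old M ⇒ fish fish two south old two fish two old two old S old M   [S ::= two]
fish fish two south old two fish two old two old S old M ⇒ fish fish two south old two fish two old two old two old M   [S ::= two]
fish fish two south old two fish two old two old two old M ⇒ fish fish two south old two fish two old two old two old south   [M ::= south]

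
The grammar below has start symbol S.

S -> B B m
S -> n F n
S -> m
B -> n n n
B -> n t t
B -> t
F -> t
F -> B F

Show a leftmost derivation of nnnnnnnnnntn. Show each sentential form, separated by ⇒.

S⇒nFn⇒nBFn⇒nnnnFn⇒nnnnBFn⇒nnnnnnnFn⇒nnnnnnnBFn⇒nnnnnnnnnnFn⇒nnnnnnnnnntn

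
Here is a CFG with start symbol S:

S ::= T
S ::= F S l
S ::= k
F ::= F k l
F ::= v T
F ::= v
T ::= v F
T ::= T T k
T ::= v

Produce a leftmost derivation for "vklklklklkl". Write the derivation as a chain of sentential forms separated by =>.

S => FSl   [S ::= F S l]
FSl => FklSl   [F ::= F k l]
FklSl => FklklSl   [F ::= F k l]
FklklSl => FklklklSl   [F ::= F k l]
FklklklSl => FklklklklSl   [F ::= F k l]
FklklklklSl => vklklklklSl   [F ::= v]
vklklklklSl => vklklklklkl   [S ::= k]

S => FSl => FklSl => FklklSl => FklklklSl => FklklklklSl => vklklklklSl => vklklklklkl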